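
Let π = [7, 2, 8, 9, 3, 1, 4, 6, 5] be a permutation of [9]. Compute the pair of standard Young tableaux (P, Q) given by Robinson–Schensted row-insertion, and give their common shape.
P = [1, 3, 4, 5] / [2, 6, 9] / [7, 8];  Q = [1, 3, 4, 8] / [2, 5, 7] / [6, 9];  common shape = (4, 3, 2)

Row-insert the values π_1, π_2, … into P one at a time, bumping the leftmost entry strictly greater than the inserted value down to the next row. The recording tableau Q records, in position (i, j), the step at which that cell was added to P.
  Insert 7 (step 1): P = [7];  Q = [1]
  Insert 2 (step 2): P = [2] / [7];  Q = [1] / [2]
  Insert 8 (step 3): P = [2, 8] / [7];  Q = [1, 3] / [2]
  Insert 9 (step 4): P = [2, 8, 9] / [7];  Q = [1, 3, 4] / [2]
  Insert 3 (step 5): P = [2, 3, 9] / [7, 8];  Q = [1, 3, 4] / [2, 5]
  Insert 1 (step 6): P = [1, 3, 9] / [2, 8] / [7];  Q = [1, 3, 4] / [2, 5] / [6]
  Insert 4 (step 7): P = [1, 3, 4] / [2, 8, 9] / [7];  Q = [1, 3, 4] / [2, 5, 7] / [6]
  Insert 6 (step 8): P = [1, 3, 4, 6] / [2, 8, 9] / [7];  Q = [1, 3, 4, 8] / [2, 5, 7] / [6]
  Insert 5 (step 9): P = [1, 3, 4, 5] / [2, 6, 9] / [7, 8];  Q = [1, 3, 4, 8] / [2, 5, 7] / [6, 9]
Final shape: (4, 3, 2).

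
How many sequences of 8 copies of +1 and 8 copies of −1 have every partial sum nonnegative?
C_8 = 1430

These ballot sequences are counted by the Catalan number C_n = (1/(n + 1)) · C(2n, n). For n = 8: C_8 = (1/9) · C(16, 8) = 12870/9 = 1430.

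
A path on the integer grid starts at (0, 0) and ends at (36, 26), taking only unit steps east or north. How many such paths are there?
Number of paths = 209769429934732479

A monotone lattice path from (0, 0) to (36, 26) consists of 36 east steps and 26 north steps in some order, so it is determined by which 36 of the 62 steps are east. The count is C(62, 36) = 209769429934732479.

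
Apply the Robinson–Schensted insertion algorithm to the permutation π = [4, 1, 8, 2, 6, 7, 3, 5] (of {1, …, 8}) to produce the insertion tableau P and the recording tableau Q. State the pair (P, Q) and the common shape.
P = [1, 2, 3, 5] / [4, 6, 7] / [8];  Q = [1, 3, 5, 6] / [2, 4, 8] / [7];  common shape = (4, 3, 1)

Row-insert the values π_1, π_2, … into P one at a time, bumping the leftmost entry strictly greater than the inserted value down to the next row. The recording tableau Q records, in position (i, j), the step at which that cell was added to P.
  Insert 4 (step 1): P = [4];  Q = [1]
  Insert 1 (step 2): P = [1] / [4];  Q = [1] / [2]
  Insert 8 (step 3): P = [1, 8] / [4];  Q = [1, 3] / [2]
  Insert 2 (step 4): P = [1, 2] / [4, 8];  Q = [1, 3] / [2, 4]
  Insert 6 (step 5): P = [1, 2, 6] / [4, 8];  Q = [1, 3, 5] / [2, 4]
  Insert 7 (step 6): P = [1, 2, 6, 7] / [4, 8];  Q = [1, 3, 5, 6] / [2, 4]
  Insert 3 (step 7): P = [1, 2, 3, 7] / [4, 6] / [8];  Q = [1, 3, 5, 6] / [2, 4] / [7]
  Insert 5 (step 8): P = [1, 2, 3, 5] / [4, 6, 7] / [8];  Q = [1, 3, 5, 6] / [2, 4, 8] / [7]
Final shape: (4, 3, 1).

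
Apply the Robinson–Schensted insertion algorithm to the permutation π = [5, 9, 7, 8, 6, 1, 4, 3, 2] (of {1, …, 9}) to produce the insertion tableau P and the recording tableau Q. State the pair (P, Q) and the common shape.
P = [1, 2, 8] / [3, 6] / [4] / [5] / [7] / [9];  Q = [1, 2, 4] / [3, 7] / [5] / [6] / [8] / [9];  common shape = (3, 2, 1, 1, 1, 1)

Row-insert the values π_1, π_2, … into P one at a time, bumping the leftmost entry strictly greater than the inserted value down to the next row. The recording tableau Q records, in position (i, j), the step at which that cell was added to P.
  Insert 5 (step 1): P = [5];  Q = [1]
  Insert 9 (step 2): P = [5, 9];  Q = [1, 2]
  Insert 7 (step 3): P = [5, 7] / [9];  Q = [1, 2] / [3]
  Insert 8 (step 4): P = [5, 7, 8] / [9];  Q = [1, 2, 4] / [3]
  Insert 6 (step 5): P = [5, 6, 8] / [7] / [9];  Q = [1, 2, 4] / [3] / [5]
  Insert 1 (step 6): P = [1, 6, 8] / [5] / [7] / [9];  Q = [1, 2, 4] / [3] / [5] / [6]
  Insert 4 (step 7): P = [1, 4, 8] / [5, 6] / [7] / [9];  Q = [1, 2, 4] / [3, 7] / [5] / [6]
  Insert 3 (step 8): P = [1, 3, 8] / [4, 6] / [5] / [7] / [9];  Q = [1, 2, 4] / [3, 7] / [5] / [6] / [8]
  Insert 2 (step 9): P = [1, 2, 8] / [3, 6] / [4] / [5] / [7] / [9];  Q = [1, 2, 4] / [3, 7] / [5] / [6] / [8] / [9]
Final shape: (3, 2, 1, 1, 1, 1).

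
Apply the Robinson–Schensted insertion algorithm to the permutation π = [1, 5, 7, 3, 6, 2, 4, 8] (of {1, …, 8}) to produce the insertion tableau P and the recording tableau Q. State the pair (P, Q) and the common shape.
P = [1, 2, 4, 8] / [3, 6] / [5, 7];  Q = [1, 2, 3, 8] / [4, 5] / [6, 7];  common shape = (4, 2, 2)

Row-insert the values π_1, π_2, … into P one at a time, bumping the leftmost entry strictly greater than the inserted value down to the next row. The recording tableau Q records, in position (i, j), the step at which that cell was added to P.
  Insert 1 (step 1): P = [1];  Q = [1]
  Insert 5 (step 2): P = [1, 5];  Q = [1, 2]
  Insert 7 (step 3): P = [1, 5, 7];  Q = [1, 2, 3]
  Insert 3 (step 4): P = [1, 3, 7] / [5];  Q = [1, 2, 3] / [4]
  Insert 6 (step 5): P = [1, 3, 6] / [5, 7];  Q = [1, 2, 3] / [4, 5]
  Insert 2 (step 6): P = [1, 2, 6] / [3, 7] / [5];  Q = [1, 2, 3] / [4, 5] / [6]
  Insert 4 (step 7): P = [1, 2, 4] / [3, 6] / [5, 7];  Q = [1, 2, 3] / [4, 5] / [6, 7]
  Insert 8 (step 8): P = [1, 2, 4, 8] / [3, 6] / [5, 7];  Q = [1, 2, 3, 8] / [4, 5] / [6, 7]
Final shape: (4, 2, 2).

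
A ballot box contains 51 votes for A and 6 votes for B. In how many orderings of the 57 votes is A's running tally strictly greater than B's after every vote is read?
Strict-lead orderings = 28648620

Total orderings of the 57 votes with 51 for A: C(57, 51) = 36288252. By the Bertrand ballot formula (Cycle Lemma / reflection principle), the number of orderings in which A is strictly ahead of B throughout is (p − q)/(p + q) · C(p + q, p) = (51 − 6)/(51 + 6) · 36288252 = 28648620.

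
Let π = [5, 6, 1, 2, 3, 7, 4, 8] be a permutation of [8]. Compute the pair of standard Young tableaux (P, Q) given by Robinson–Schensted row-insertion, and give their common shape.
P = [1, 2, 3, 4, 8] / [5, 6, 7];  Q = [1, 2, 5, 6, 8] / [3, 4, 7];  common shape = (5, 3)

Row-insert the values π_1, π_2, … into P one at a time, bumping the leftmost entry strictly greater than the inserted value down to the next row. The recording tableau Q records, in position (i, j), the step at which that cell was added to P.
  Insert 5 (step 1): P = [5];  Q = [1]
  Insert 6 (step 2): P = [5, 6];  Q = [1, 2]
  Insert 1 (step 3): P = [1, 6] / [5];  Q = [1, 2] / [3]
  Insert 2 (step 4): P = [1, 2] / [5, 6];  Q = [1, 2] / [3, 4]
  Insert 3 (step 5): P = [1, 2, 3] / [5, 6];  Q = [1, 2, 5] / [3, 4]
  Insert 7 (step 6): P = [1, 2, 3, 7] / [5, 6];  Q = [1, 2, 5, 6] / [3, 4]
  Insert 4 (step 7): P = [1, 2, 3, 4] / [5, 6, 7];  Q = [1, 2, 5, 6] / [3, 4, 7]
  Insert 8 (step 8): P = [1, 2, 3, 4, 8] / [5, 6, 7];  Q = [1, 2, 5, 6, 8] / [3, 4, 7]
Final shape: (5, 3).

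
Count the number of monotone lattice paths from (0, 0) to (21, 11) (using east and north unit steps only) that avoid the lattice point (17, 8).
Number of paths = 91169355

Total paths from (0, 0) to (21, 11): C(32, 21) = 129024480. Paths through (17, 8): (paths (0, 0) → (17, 8)) × (paths (17, 8) → (21, 11)) = C(25, 17) · C(7, 4) = 1081575 · 35 = 37855125. Avoidance count = 129024480 − 37855125 = 91169355.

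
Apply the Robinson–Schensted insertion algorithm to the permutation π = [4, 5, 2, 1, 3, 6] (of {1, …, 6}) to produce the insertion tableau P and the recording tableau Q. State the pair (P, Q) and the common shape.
P = [1, 3, 6] / [2, 5] / [4];  Q = [1, 2, 6] / [3, 5] / [4];  common shape = (3, 2, 1)

Row-insert the values π_1, π_2, … into P one at a time, bumping the leftmost entry strictly greater than the inserted value down to the next row. The recording tableau Q records, in position (i, j), the step at which that cell was added to P.
  Insert 4 (step 1): P = [4];  Q = [1]
  Insert 5 (step 2): P = [4, 5];  Q = [1, 2]
  Insert 2 (step 3): P = [2, 5] / [4];  Q = [1, 2] / [3]
  Insert 1 (step 4): P = [1, 5] / [2] / [4];  Q = [1, 2] / [3] / [4]
  Insert 3 (step 5): P = [1, 3] / [2, 5] / [4];  Q = [1, 2] / [3, 5] / [4]
  Insert 6 (step 6): P = [1, 3, 6] / [2, 5] / [4];  Q = [1, 2, 6] / [3, 5] / [4]
Final shape: (3, 2, 1).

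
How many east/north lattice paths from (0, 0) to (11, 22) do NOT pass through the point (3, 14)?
Number of paths = 184785120

Total paths from (0, 0) to (11, 22): C(33, 11) = 193536720. Paths through (3, 14): (paths (0, 0) → (3, 14)) × (paths (3, 14) → (11, 22)) = C(17, 3) · C(16, 8) = 680 · 12870 = 8751600. Avoidance count = 193536720 − 8751600 = 184785120.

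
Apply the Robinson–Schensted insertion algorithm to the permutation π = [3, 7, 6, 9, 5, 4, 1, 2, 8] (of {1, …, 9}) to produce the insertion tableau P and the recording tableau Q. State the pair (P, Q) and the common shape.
P = [1, 2, 8] / [3, 4, 9] / [5] / [6] / [7];  Q = [1, 2, 4] / [3, 8, 9] / [5] / [6] / [7];  common shape = (3, 3, 1, 1, 1)

Row-insert the values π_1, π_2, … into P one at a time, bumping the leftmost entry strictly greater than the inserted value down to the next row. The recording tableau Q records, in position (i, j), the step at which that cell was added to P.
  Insert 3 (step 1): P = [3];  Q = [1]
  Insert 7 (step 2): P = [3, 7];  Q = [1, 2]
  Insert 6 (step 3): P = [3, 6] / [7];  Q = [1, 2] / [3]
  Insert 9 (step 4): P = [3, 6, 9] / [7];  Q = [1, 2, 4] / [3]
  Insert 5 (step 5): P = [3, 5, 9] / [6] / [7];  Q = [1, 2, 4] / [3] / [5]
  Insert 4 (step 6): P = [3, 4, 9] / [5] / [6] / [7];  Q = [1, 2, 4] / [3] / [5] / [6]
  Insert 1 (step 7): P = [1, 4, 9] / [3] / [5] / [6] / [7];  Q = [1, 2, 4] / [3] / [5] / [6] / [7]
  Insert 2 (step 8): P = [1, 2, 9] / [3, 4] / [5] / [6] / [7];  Q = [1, 2, 4] / [3, 8] / [5] / [6] / [7]
  Insert 8 (step 9): P = [1, 2, 8] / [3, 4, 9] / [5] / [6] / [7];  Q = [1, 2, 4] / [3, 8, 9] / [5] / [6] / [7]
Final shape: (3, 3, 1, 1, 1).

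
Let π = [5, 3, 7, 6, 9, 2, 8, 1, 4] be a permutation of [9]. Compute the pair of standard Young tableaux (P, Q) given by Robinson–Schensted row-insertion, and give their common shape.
P = [1, 4, 8] / [2, 6, 9] / [3, 7] / [5];  Q = [1, 3, 5] / [2, 4, 7] / [6, 9] / [8];  common shape = (3, 3, 2, 1)

Row-insert the values π_1, π_2, … into P one at a time, bumping the leftmost entry strictly greater than the inserted value down to the next row. The recording tableau Q records, in position (i, j), the step at which that cell was added to P.
  Insert 5 (step 1): P = [5];  Q = [1]
  Insert 3 (step 2): P = [3] / [5];  Q = [1] / [2]
  Insert 7 (step 3): P = [3, 7] / [5];  Q = [1, 3] / [2]
  Insert 6 (step 4): P = [3, 6] / [5, 7];  Q = [1, 3] / [2, 4]
  Insert 9 (step 5): P = [3, 6, 9] / [5, 7];  Q = [1, 3, 5] / [2, 4]
  Insert 2 (step 6): P = [2, 6, 9] / [3, 7] / [5];  Q = [1, 3, 5] / [2, 4] / [6]
  Insert 8 (step 7): P = [2, 6, 8] / [3, 7, 9] / [5];  Q = [1, 3, 5] / [2, 4, 7] / [6]
  Insert 1 (step 8): P = [1, 6, 8] / [2, 7, 9] / [3] / [5];  Q = [1, 3, 5] / [2, 4, 7] / [6] / [8]
  Insert 4 (step 9): P = [1, 4, 8] / [2, 6, 9] / [3, 7] / [5];  Q = [1, 3, 5] / [2, 4, 7] / [6, 9] / [8]
Final shape: (3, 3, 2, 1).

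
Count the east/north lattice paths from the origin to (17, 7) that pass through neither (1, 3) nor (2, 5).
Number of paths = 325500

Inclusion–exclusion. Total paths: C(24, 17) = 346104. Through P₁: C(4, 1)·C(20, 16) = 19380. Through P₂: C(7, 2)·C(17, 15) = 2856. Since P₁ is strictly southwest of P₂, a monotone path through both must visit P₁ then P₂; paths through both = C(4, 1)·C(3, 1)·C(17, 15) = 1632. Avoid both = 346104 − 19380 − 2856 + 1632 = 325500.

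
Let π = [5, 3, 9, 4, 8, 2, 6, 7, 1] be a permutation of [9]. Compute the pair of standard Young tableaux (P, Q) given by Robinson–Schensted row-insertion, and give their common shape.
P = [1, 4, 6, 7] / [2, 8] / [3, 9] / [5];  Q = [1, 3, 5, 8] / [2, 4] / [6, 7] / [9];  common shape = (4, 2, 2, 1)

Row-insert the values π_1, π_2, … into P one at a time, bumping the leftmost entry strictly greater than the inserted value down to the next row. The recording tableau Q records, in position (i, j), the step at which that cell was added to P.
  Insert 5 (step 1): P = [5];  Q = [1]
  Insert 3 (step 2): P = [3] / [5];  Q = [1] / [2]
  Insert 9 (step 3): P = [3, 9] / [5];  Q = [1, 3] / [2]
  Insert 4 (step 4): P = [3, 4] / [5, 9];  Q = [1, 3] / [2, 4]
  Insert 8 (step 5): P = [3, 4, 8] / [5, 9];  Q = [1, 3, 5] / [2, 4]
  Insert 2 (step 6): P = [2, 4, 8] / [3, 9] / [5];  Q = [1, 3, 5] / [2, 4] / [6]
  Insert 6 (step 7): P = [2, 4, 6] / [3, 8] / [5, 9];  Q = [1, 3, 5] / [2, 4] / [6, 7]
  Insert 7 (step 8): P = [2, 4, 6, 7] / [3, 8] / [5, 9];  Q = [1, 3, 5, 8] / [2, 4] / [6, 7]
  Insert 1 (step 9): P = [1, 4, 6, 7] / [2, 8] / [3, 9] / [5];  Q = [1, 3, 5, 8] / [2, 4] / [6, 7] / [9]
Final shape: (4, 2, 2, 1).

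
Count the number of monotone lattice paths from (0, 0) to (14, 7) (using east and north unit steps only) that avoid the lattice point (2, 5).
Number of paths = 114369

Total paths from (0, 0) to (14, 7): C(21, 14) = 116280. Paths through (2, 5): (paths (0, 0) → (2, 5)) × (paths (2, 5) → (14, 7)) = C(7, 2) · C(14, 12) = 21 · 91 = 1911. Avoidance count = 116280 − 1911 = 114369.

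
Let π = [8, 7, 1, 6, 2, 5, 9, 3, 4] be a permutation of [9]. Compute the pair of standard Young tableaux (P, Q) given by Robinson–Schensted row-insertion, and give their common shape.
P = [1, 2, 3, 4] / [5, 9] / [6] / [7] / [8];  Q = [1, 4, 6, 7] / [2, 9] / [3] / [5] / [8];  common shape = (4, 2, 1, 1, 1)

Row-insert the values π_1, π_2, … into P one at a time, bumping the leftmost entry strictly greater than the inserted value down to the next row. The recording tableau Q records, in position (i, j), the step at which that cell was added to P.
  Insert 8 (step 1): P = [8];  Q = [1]
  Insert 7 (step 2): P = [7] / [8];  Q = [1] / [2]
  Insert 1 (step 3): P = [1] / [7] / [8];  Q = [1] / [2] / [3]
  Insert 6 (step 4): P = [1, 6] / [7] / [8];  Q = [1, 4] / [2] / [3]
  Insert 2 (step 5): P = [1, 2] / [6] / [7] / [8];  Q = [1, 4] / [2] / [3] / [5]
  Insert 5 (step 6): P = [1, 2, 5] / [6] / [7] / [8];  Q = [1, 4, 6] / [2] / [3] / [5]
  Insert 9 (step 7): P = [1, 2, 5, 9] / [6] / [7] / [8];  Q = [1, 4, 6, 7] / [2] / [3] / [5]
  Insert 3 (step 8): P = [1, 2, 3, 9] / [5] / [6] / [7] / [8];  Q = [1, 4, 6, 7] / [2] / [3] / [5] / [8]
  Insert 4 (step 9): P = [1, 2, 3, 4] / [5, 9] / [6] / [7] / [8];  Q = [1, 4, 6, 7] / [2, 9] / [3] / [5] / [8]
Final shape: (4, 2, 1, 1, 1).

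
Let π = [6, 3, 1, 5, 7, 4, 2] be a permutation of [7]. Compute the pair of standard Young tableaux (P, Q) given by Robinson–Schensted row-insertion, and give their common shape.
P = [1, 2, 7] / [3, 4] / [5] / [6];  Q = [1, 4, 5] / [2, 6] / [3] / [7];  common shape = (3, 2, 1, 1)

Row-insert the values π_1, π_2, … into P one at a time, bumping the leftmost entry strictly greater than the inserted value down to the next row. The recording tableau Q records, in position (i, j), the step at which that cell was added to P.
  Insert 6 (step 1): P = [6];  Q = [1]
  Insert 3 (step 2): P = [3] / [6];  Q = [1] / [2]
  Insert 1 (step 3): P = [1] / [3] / [6];  Q = [1] / [2] / [3]
  Insert 5 (step 4): P = [1, 5] / [3] / [6];  Q = [1, 4] / [2] / [3]
  Insert 7 (step 5): P = [1, 5, 7] / [3] / [6];  Q = [1, 4, 5] / [2] / [3]
  Insert 4 (step 6): P = [1, 4, 7] / [3, 5] / [6];  Q = [1, 4, 5] / [2, 6] / [3]
  Insert 2 (step 7): P = [1, 2, 7] / [3, 4] / [5] / [6];  Q = [1, 4, 5] / [2, 6] / [3] / [7]
Final shape: (3, 2, 1, 1).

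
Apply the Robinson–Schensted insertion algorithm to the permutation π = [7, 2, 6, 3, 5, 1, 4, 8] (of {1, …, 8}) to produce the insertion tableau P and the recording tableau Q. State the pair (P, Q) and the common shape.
P = [1, 3, 4, 8] / [2, 5] / [6] / [7];  Q = [1, 3, 5, 8] / [2, 7] / [4] / [6];  common shape = (4, 2, 1, 1)

Row-insert the values π_1, π_2, … into P one at a time, bumping the leftmost entry strictly greater than the inserted value down to the next row. The recording tableau Q records, in position (i, j), the step at which that cell was added to P.
  Insert 7 (step 1): P = [7];  Q = [1]
  Insert 2 (step 2): P = [2] / [7];  Q = [1] / [2]
  Insert 6 (step 3): P = [2, 6] / [7];  Q = [1, 3] / [2]
  Insert 3 (step 4): P = [2, 3] / [6] / [7];  Q = [1, 3] / [2] / [4]
  Insert 5 (step 5): P = [2, 3, 5] / [6] / [7];  Q = [1, 3, 5] / [2] / [4]
  Insert 1 (step 6): P = [1, 3, 5] / [2] / [6] / [7];  Q = [1, 3, 5] / [2] / [4] / [6]
  Insert 4 (step 7): P = [1, 3, 4] / [2, 5] / [6] / [7];  Q = [1, 3, 5] / [2, 7] / [4] / [6]
  Insert 8 (step 8): P = [1, 3, 4, 8] / [2, 5] / [6] / [7];  Q = [1, 3, 5, 8] / [2, 7] / [4] / [6]
Final shape: (4, 2, 1, 1).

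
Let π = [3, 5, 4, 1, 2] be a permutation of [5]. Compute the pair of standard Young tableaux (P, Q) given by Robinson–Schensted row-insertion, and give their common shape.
P = [1, 2] / [3, 4] / [5];  Q = [1, 2] / [3, 5] / [4];  common shape = (2, 2, 1)

Row-insert the values π_1, π_2, … into P one at a time, bumping the leftmost entry strictly greater than the inserted value down to the next row. The recording tableau Q records, in position (i, j), the step at which that cell was added to P.
  Insert 3 (step 1): P = [3];  Q = [1]
  Insert 5 (step 2): P = [3, 5];  Q = [1, 2]
  Insert 4 (step 3): P = [3, 4] / [5];  Q = [1, 2] / [3]
  Insert 1 (step 4): P = [1, 4] / [3] / [5];  Q = [1, 2] / [3] / [4]
  Insert 2 (step 5): P = [1, 2] / [3, 4] / [5];  Q = [1, 2] / [3, 5] / [4]
Final shape: (2, 2, 1).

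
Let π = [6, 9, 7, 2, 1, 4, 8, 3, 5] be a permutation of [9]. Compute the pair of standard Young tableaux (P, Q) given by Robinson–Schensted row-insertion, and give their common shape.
P = [1, 3, 5] / [2, 4, 8] / [6, 7] / [9];  Q = [1, 2, 7] / [3, 6, 9] / [4, 8] / [5];  common shape = (3, 3, 2, 1)

Row-insert the values π_1, π_2, … into P one at a time, bumping the leftmost entry strictly greater than the inserted value down to the next row. The recording tableau Q records, in position (i, j), the step at which that cell was added to P.
  Insert 6 (step 1): P = [6];  Q = [1]
  Insert 9 (step 2): P = [6, 9];  Q = [1, 2]
  Insert 7 (step 3): P = [6, 7] / [9];  Q = [1, 2] / [3]
  Insert 2 (step 4): P = [2, 7] / [6] / [9];  Q = [1, 2] / [3] / [4]
  Insert 1 (step 5): P = [1, 7] / [2] / [6] / [9];  Q = [1, 2] / [3] / [4] / [5]
  Insert 4 (step 6): P = [1, 4] / [2, 7] / [6] / [9];  Q = [1, 2] / [3, 6] / [4] / [5]
  Insert 8 (step 7): P = [1, 4, 8] / [2, 7] / [6] / [9];  Q = [1, 2, 7] / [3, 6] / [4] / [5]
  Insert 3 (step 8): P = [1, 3, 8] / [2, 4] / [6, 7] / [9];  Q = [1, 2, 7] / [3, 6] / [4, 8] / [5]
  Insert 5 (step 9): P = [1, 3, 5] / [2, 4, 8] / [6, 7] / [9];  Q = [1, 2, 7] / [3, 6, 9] / [4, 8] / [5]
Final shape: (3, 3, 2, 1).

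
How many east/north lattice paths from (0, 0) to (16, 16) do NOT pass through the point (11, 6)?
Number of paths = 563915262

Total paths from (0, 0) to (16, 16): C(32, 16) = 601080390. Paths through (11, 6): (paths (0, 0) → (11, 6)) × (paths (11, 6) → (16, 16)) = C(17, 11) · C(15, 5) = 12376 · 3003 = 37165128. Avoidance count = 601080390 − 37165128 = 563915262.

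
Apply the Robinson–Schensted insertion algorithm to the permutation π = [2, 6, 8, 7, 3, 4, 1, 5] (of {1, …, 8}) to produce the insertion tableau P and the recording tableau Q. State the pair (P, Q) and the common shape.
P = [1, 3, 4, 5] / [2, 7] / [6] / [8];  Q = [1, 2, 3, 8] / [4, 6] / [5] / [7];  common shape = (4, 2, 1, 1)

Row-insert the values π_1, π_2, … into P one at a time, bumping the leftmost entry strictly greater than the inserted value down to the next row. The recording tableau Q records, in position (i, j), the step at which that cell was added to P.
  Insert 2 (step 1): P = [2];  Q = [1]
  Insert 6 (step 2): P = [2, 6];  Q = [1, 2]
  Insert 8 (step 3): P = [2, 6, 8];  Q = [1, 2, 3]
  Insert 7 (step 4): P = [2, 6, 7] / [8];  Q = [1, 2, 3] / [4]
  Insert 3 (step 5): P = [2, 3, 7] / [6] / [8];  Q = [1, 2, 3] / [4] / [5]
  Insert 4 (step 6): P = [2, 3, 4] / [6, 7] / [8];  Q = [1, 2, 3] / [4, 6] / [5]
  Insert 1 (step 7): P = [1, 3, 4] / [2, 7] / [6] / [8];  Q = [1, 2, 3] / [4, 6] / [5] / [7]
  Insert 5 (step 8): P = [1, 3, 4, 5] / [2, 7] / [6] / [8];  Q = [1, 2, 3, 8] / [4, 6] / [5] / [7]
Final shape: (4, 2, 1, 1).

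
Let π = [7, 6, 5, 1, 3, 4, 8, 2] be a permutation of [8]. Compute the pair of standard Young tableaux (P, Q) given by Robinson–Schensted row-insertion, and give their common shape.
P = [1, 2, 4, 8] / [3] / [5] / [6] / [7];  Q = [1, 5, 6, 7] / [2] / [3] / [4] / [8];  common shape = (4, 1, 1, 1, 1)

Row-insert the values π_1, π_2, … into P one at a time, bumping the leftmost entry strictly greater than the inserted value down to the next row. The recording tableau Q records, in position (i, j), the step at which that cell was added to P.
  Insert 7 (step 1): P = [7];  Q = [1]
  Insert 6 (step 2): P = [6] / [7];  Q = [1] / [2]
  Insert 5 (step 3): P = [5] / [6] / [7];  Q = [1] / [2] / [3]
  Insert 1 (step 4): P = [1] / [5] / [6] / [7];  Q = [1] / [2] / [3] / [4]
  Insert 3 (step 5): P = [1, 3] / [5] / [6] / [7];  Q = [1, 5] / [2] / [3] / [4]
  Insert 4 (step 6): P = [1, 3, 4] / [5] / [6] / [7];  Q = [1, 5, 6] / [2] / [3] / [4]
  Insert 8 (step 7): P = [1, 3, 4, 8] / [5] / [6] / [7];  Q = [1, 5, 6, 7] / [2] / [3] / [4]
  Insert 2 (step 8): P = [1, 2, 4, 8] / [3] / [5] / [6] / [7];  Q = [1, 5, 6, 7] / [2] / [3] / [4] / [8]
Final shape: (4, 1, 1, 1, 1).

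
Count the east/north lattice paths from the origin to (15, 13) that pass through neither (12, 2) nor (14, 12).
Number of paths = 18105648

Inclusion–exclusion. Total paths: C(28, 15) = 37442160. Through P₁: C(14, 12)·C(14, 3) = 33124. Through P₂: C(26, 14)·C(2, 1) = 19315400. Since P₁ is strictly southwest of P₂, a monotone path through both must visit P₁ then P₂; paths through both = C(14, 12)·C(12, 2)·C(2, 1) = 12012. Avoid both = 37442160 − 33124 − 19315400 + 12012 = 18105648.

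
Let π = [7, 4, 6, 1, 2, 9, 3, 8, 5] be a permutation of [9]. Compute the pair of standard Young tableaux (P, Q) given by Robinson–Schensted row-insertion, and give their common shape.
P = [1, 2, 3, 5] / [4, 6, 8] / [7, 9];  Q = [1, 3, 6, 8] / [2, 5, 7] / [4, 9];  common shape = (4, 3, 2)

Row-insert the values π_1, π_2, … into P one at a time, bumping the leftmost entry strictly greater than the inserted value down to the next row. The recording tableau Q records, in position (i, j), the step at which that cell was added to P.
  Insert 7 (step 1): P = [7];  Q = [1]
  Insert 4 (step 2): P = [4] / [7];  Q = [1] / [2]
  Insert 6 (step 3): P = [4, 6] / [7];  Q = [1, 3] / [2]
  Insert 1 (step 4): P = [1, 6] / [4] / [7];  Q = [1, 3] / [2] / [4]
  Insert 2 (step 5): P = [1, 2] / [4, 6] / [7];  Q = [1, 3] / [2, 5] / [4]
  Insert 9 (step 6): P = [1, 2, 9] / [4, 6] / [7];  Q = [1, 3, 6] / [2, 5] / [4]
  Insert 3 (step 7): P = [1, 2, 3] / [4, 6, 9] / [7];  Q = [1, 3, 6] / [2, 5, 7] / [4]
  Insert 8 (step 8): P = [1, 2, 3, 8] / [4, 6, 9] / [7];  Q = [1, 3, 6, 8] / [2, 5, 7] / [4]
  Insert 5 (step 9): P = [1, 2, 3, 5] / [4, 6, 8] / [7, 9];  Q = [1, 3, 6, 8] / [2, 5, 7] / [4, 9]
Final shape: (4, 3, 2).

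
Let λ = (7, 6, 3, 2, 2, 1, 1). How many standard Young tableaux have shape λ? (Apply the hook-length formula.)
# SYT of shape (7, 6, 3, 2, 2, 1, 1) = 3481144128

Hook-length formula: f^λ = n! / Π hook(c), product over all cells c of the Young diagram. For λ = (7, 6, 3, 2, 2, 1, 1), n = 22 boxes. Hook lengths by row (left-to-right, top-to-bottom): [13, 10, 7, 5, 4, 3, 1]; [11, 8, 5, 3, 2, 1]; [7, 4, 1]; [5, 2]; [4, 1]; [2]; [1]. Product of hooks = 322882560000. So f^λ = 22! / 322882560000 = 1124000727777607680000 / 322882560000 = 3481144128.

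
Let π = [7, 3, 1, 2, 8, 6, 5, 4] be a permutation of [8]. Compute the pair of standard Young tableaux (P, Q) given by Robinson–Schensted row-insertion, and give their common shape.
P = [1, 2, 4] / [3, 5] / [6, 8] / [7];  Q = [1, 4, 5] / [2, 6] / [3, 7] / [8];  common shape = (3, 2, 2, 1)

Row-insert the values π_1, π_2, … into P one at a time, bumping the leftmost entry strictly greater than the inserted value down to the next row. The recording tableau Q records, in position (i, j), the step at which that cell was added to P.
  Insert 7 (step 1): P = [7];  Q = [1]
  Insert 3 (step 2): P = [3] / [7];  Q = [1] / [2]
  Insert 1 (step 3): P = [1] / [3] / [7];  Q = [1] / [2] / [3]
  Insert 2 (step 4): P = [1, 2] / [3] / [7];  Q = [1, 4] / [2] / [3]
  Insert 8 (step 5): P = [1, 2, 8] / [3] / [7];  Q = [1, 4, 5] / [2] / [3]
  Insert 6 (step 6): P = [1, 2, 6] / [3, 8] / [7];  Q = [1, 4, 5] / [2, 6] / [3]
  Insert 5 (step 7): P = [1, 2, 5] / [3, 6] / [7, 8];  Q = [1, 4, 5] / [2, 6] / [3, 7]
  Insert 4 (step 8): P = [1, 2, 4] / [3, 5] / [6, 8] / [7];  Q = [1, 4, 5] / [2, 6] / [3, 7] / [8]
Final shape: (3, 2, 2, 1).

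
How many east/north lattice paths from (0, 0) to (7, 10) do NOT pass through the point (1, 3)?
Number of paths = 12584

Total paths from (0, 0) to (7, 10): C(17, 7) = 19448. Paths through (1, 3): (paths (0, 0) → (1, 3)) × (paths (1, 3) → (7, 10)) = C(4, 1) · C(13, 6) = 4 · 1716 = 6864. Avoidance count = 19448 − 6864 = 12584.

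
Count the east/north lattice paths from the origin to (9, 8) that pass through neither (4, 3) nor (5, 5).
Number of paths = 10345

Inclusion–exclusion. Total paths: C(17, 9) = 24310. Through P₁: C(7, 4)·C(10, 5) = 8820. Through P₂: C(10, 5)·C(7, 4) = 8820. Since P₁ is strictly southwest of P₂, a monotone path through both must visit P₁ then P₂; paths through both = C(7, 4)·C(3, 1)·C(7, 4) = 3675. Avoid both = 24310 − 8820 − 8820 + 3675 = 10345.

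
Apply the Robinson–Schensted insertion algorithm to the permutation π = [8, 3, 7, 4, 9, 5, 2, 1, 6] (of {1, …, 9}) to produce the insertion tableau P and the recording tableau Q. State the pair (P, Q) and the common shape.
P = [1, 4, 5, 6] / [2, 9] / [3] / [7] / [8];  Q = [1, 3, 5, 9] / [2, 6] / [4] / [7] / [8];  common shape = (4, 2, 1, 1, 1)

Row-insert the values π_1, π_2, … into P one at a time, bumping the leftmost entry strictly greater than the inserted value down to the next row. The recording tableau Q records, in position (i, j), the step at which that cell was added to P.
  Insert 8 (step 1): P = [8];  Q = [1]
  Insert 3 (step 2): P = [3] / [8];  Q = [1] / [2]
  Insert 7 (step 3): P = [3, 7] / [8];  Q = [1, 3] / [2]
  Insert 4 (step 4): P = [3, 4] / [7] / [8];  Q = [1, 3] / [2] / [4]
  Insert 9 (step 5): P = [3, 4, 9] / [7] / [8];  Q = [1, 3, 5] / [2] / [4]
  Insert 5 (step 6): P = [3, 4, 5] / [7, 9] / [8];  Q = [1, 3, 5] / [2, 6] / [4]
  Insert 2 (step 7): P = [2, 4, 5] / [3, 9] / [7] / [8];  Q = [1, 3, 5] / [2, 6] / [4] / [7]
  Insert 1 (step 8): P = [1, 4, 5] / [2, 9] / [3] / [7] / [8];  Q = [1, 3, 5] / [2, 6] / [4] / [7] / [8]
  Insert 6 (step 9): P = [1, 4, 5, 6] / [2, 9] / [3] / [7] / [8];  Q = [1, 3, 5, 9] / [2, 6] / [4] / [7] / [8]
Final shape: (4, 2, 1, 1, 1).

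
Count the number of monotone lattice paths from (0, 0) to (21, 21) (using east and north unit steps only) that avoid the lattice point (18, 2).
Number of paths = 538257581840

Total paths from (0, 0) to (21, 21): C(42, 21) = 538257874440. Paths through (18, 2): (paths (0, 0) → (18, 2)) × (paths (18, 2) → (21, 21)) = C(20, 18) · C(22, 3) = 190 · 1540 = 292600. Avoidance count = 538257874440 − 292600 = 538257581840.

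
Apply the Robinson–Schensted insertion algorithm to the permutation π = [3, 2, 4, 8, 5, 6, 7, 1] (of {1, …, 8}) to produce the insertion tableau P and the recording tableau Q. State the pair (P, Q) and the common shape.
P = [1, 4, 5, 6, 7] / [2, 8] / [3];  Q = [1, 3, 4, 6, 7] / [2, 5] / [8];  common shape = (5, 2, 1)

Row-insert the values π_1, π_2, … into P one at a time, bumping the leftmost entry strictly greater than the inserted value down to the next row. The recording tableau Q records, in position (i, j), the step at which that cell was added to P.
  Insert 3 (step 1): P = [3];  Q = [1]
  Insert 2 (step 2): P = [2] / [3];  Q = [1] / [2]
  Insert 4 (step 3): P = [2, 4] / [3];  Q = [1, 3] / [2]
  Insert 8 (step 4): P = [2, 4, 8] / [3];  Q = [1, 3, 4] / [2]
  Insert 5 (step 5): P = [2, 4, 5] / [3, 8];  Q = [1, 3, 4] / [2, 5]
  Insert 6 (step 6): P = [2, 4, 5, 6] / [3, 8];  Q = [1, 3, 4, 6] / [2, 5]
  Insert 7 (step 7): P = [2, 4, 5, 6, 7] / [3, 8];  Q = [1, 3, 4, 6, 7] / [2, 5]
  Insert 1 (step 8): P = [1, 4, 5, 6, 7] / [2, 8] / [3];  Q = [1, 3, 4, 6, 7] / [2, 5] / [8]
Final shape: (5, 2, 1).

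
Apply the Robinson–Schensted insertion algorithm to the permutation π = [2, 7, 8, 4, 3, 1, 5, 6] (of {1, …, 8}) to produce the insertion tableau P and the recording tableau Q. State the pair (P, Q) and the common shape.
P = [1, 3, 5, 6] / [2, 8] / [4] / [7];  Q = [1, 2, 3, 8] / [4, 7] / [5] / [6];  common shape = (4, 2, 1, 1)

Row-insert the values π_1, π_2, … into P one at a time, bumping the leftmost entry strictly greater than the inserted value down to the next row. The recording tableau Q records, in position (i, j), the step at which that cell was added to P.
  Insert 2 (step 1): P = [2];  Q = [1]
  Insert 7 (step 2): P = [2, 7];  Q = [1, 2]
  Insert 8 (step 3): P = [2, 7, 8];  Q = [1, 2, 3]
  Insert 4 (step 4): P = [2, 4, 8] / [7];  Q = [1, 2, 3] / [4]
  Insert 3 (step 5): P = [2, 3, 8] / [4] / [7];  Q = [1, 2, 3] / [4] / [5]
  Insert 1 (step 6): P = [1, 3, 8] / [2] / [4] / [7];  Q = [1, 2, 3] / [4] / [5] / [6]
  Insert 5 (step 7): P = [1, 3, 5] / [2, 8] / [4] / [7];  Q = [1, 2, 3] / [4, 7] / [5] / [6]
  Insert 6 (step 8): P = [1, 3, 5, 6] / [2, 8] / [4] / [7];  Q = [1, 2, 3, 8] / [4, 7] / [5] / [6]
Final shape: (4, 2, 1, 1).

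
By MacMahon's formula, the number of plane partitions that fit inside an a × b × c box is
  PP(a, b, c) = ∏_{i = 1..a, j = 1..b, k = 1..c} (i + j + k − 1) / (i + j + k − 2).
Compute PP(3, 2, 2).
PP(3, 2, 2) = 50

Evaluate the triple product over i = 1..3, j = 1..2, k = 1..2. The factors are (2/1) · (3/2) · (3/2) · (4/3) · (3/2) · (4/3) · (4/3) · (5/4) · … (12 factors total). The numerators and denominators telescope so the product is an integer; carrying out the multiplication exactly gives PP(3, 2, 2) = 50.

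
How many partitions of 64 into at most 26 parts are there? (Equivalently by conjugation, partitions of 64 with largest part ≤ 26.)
p(64, parts ≤ 26) = 1621030

Use the recurrence p(n, m) = p(n, m−1) + p(n−m, m): either the largest part is < m (count p(n, m−1)) or the largest part is exactly m (remove one copy of m, count p(n−m, m)). With p(0, ·) = 1 this gives p(64, parts ≤ 26) = 1621030. (By conjugating Young diagrams, this also counts partitions of 64 into at most 26 parts.)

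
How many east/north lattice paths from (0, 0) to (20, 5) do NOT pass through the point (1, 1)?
Number of paths = 35420

Total paths from (0, 0) to (20, 5): C(25, 20) = 53130. Paths through (1, 1): (paths (0, 0) → (1, 1)) × (paths (1, 1) → (20, 5)) = C(2, 1) · C(23, 19) = 2 · 8855 = 17710. Avoidance count = 53130 − 17710 = 35420.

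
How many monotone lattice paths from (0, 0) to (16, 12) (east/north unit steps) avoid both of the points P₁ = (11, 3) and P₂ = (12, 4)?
Number of paths = 29152487

Inclusion–exclusion. Total paths: C(28, 16) = 30421755. Through P₁: C(14, 11)·C(14, 5) = 728728. Through P₂: C(16, 12)·C(12, 4) = 900900. Since P₁ is strictly southwest of P₂, a monotone path through both must visit P₁ then P₂; paths through both = C(14, 11)·C(2, 1)·C(12, 4) = 360360. Avoid both = 30421755 − 728728 − 900900 + 360360 = 29152487.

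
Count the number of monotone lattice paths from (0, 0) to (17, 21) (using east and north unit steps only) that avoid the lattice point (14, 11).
Number of paths = 27506326980

Total paths from (0, 0) to (17, 21): C(38, 17) = 28781143380. Paths through (14, 11): (paths (0, 0) → (14, 11)) × (paths (14, 11) → (17, 21)) = C(25, 14) · C(13, 3) = 4457400 · 286 = 1274816400. Avoidance count = 28781143380 − 1274816400 = 27506326980.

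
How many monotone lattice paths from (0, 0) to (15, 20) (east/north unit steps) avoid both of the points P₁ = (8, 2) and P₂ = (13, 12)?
Number of paths = 2998379235

Inclusion–exclusion. Total paths: C(35, 15) = 3247943160. Through P₁: C(10, 8)·C(25, 7) = 21631500. Through P₂: C(25, 13)·C(10, 2) = 234013500. Since P₁ is strictly southwest of P₂, a monotone path through both must visit P₁ then P₂; paths through both = C(10, 8)·C(15, 5)·C(10, 2) = 6081075. Avoid both = 3247943160 − 21631500 − 234013500 + 6081075 = 2998379235.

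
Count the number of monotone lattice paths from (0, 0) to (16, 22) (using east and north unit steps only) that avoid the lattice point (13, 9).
Number of paths = 21961419230

Total paths from (0, 0) to (16, 22): C(38, 16) = 22239974430. Paths through (13, 9): (paths (0, 0) → (13, 9)) × (paths (13, 9) → (16, 22)) = C(22, 13) · C(16, 3) = 497420 · 560 = 278555200. Avoidance count = 22239974430 − 278555200 = 21961419230.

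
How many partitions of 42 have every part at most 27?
p(42, parts ≤ 27) = 52666

Use the recurrence p(n, m) = p(n, m−1) + p(n−m, m): either the largest part is < m (count p(n, m−1)) or the largest part is exactly m (remove one copy of m, count p(n−m, m)). With p(0, ·) = 1 this gives p(42, parts ≤ 27) = 52666. (By conjugating Young diagrams, this also counts partitions of 42 into at most 27 parts.)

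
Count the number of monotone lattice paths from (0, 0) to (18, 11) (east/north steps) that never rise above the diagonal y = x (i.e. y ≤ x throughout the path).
Number of paths = 14567280

By the reflection principle (André's argument), the number of monotone paths to (18, 11) with n ≤ m that never go above y = x is C(29, 18) − C(29, 19) = 34597290 − 20030010 = 14567280.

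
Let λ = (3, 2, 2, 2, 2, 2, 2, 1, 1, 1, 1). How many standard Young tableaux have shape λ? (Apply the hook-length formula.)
# SYT of shape (3, 2, 2, 2, 2, 2, 2, 1, 1, 1, 1) = 203490

Hook-length formula: f^λ = n! / Π hook(c), product over all cells c of the Young diagram. For λ = (3, 2, 2, 2, 2, 2, 2, 1, 1, 1, 1), n = 19 boxes. Hook lengths by row (left-to-right, top-to-bottom): [13, 8, 1]; [11, 6]; [10, 5]; [9, 4]; [8, 3]; [7, 2]; [6, 1]; [4]; [3]; [2]; [1]. Product of hooks = 597793996800. So f^λ = 19! / 597793996800 = 121645100408832000 / 597793996800 = 203490.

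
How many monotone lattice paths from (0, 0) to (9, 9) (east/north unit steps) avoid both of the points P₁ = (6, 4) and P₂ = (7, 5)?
Number of paths = 31280

Inclusion–exclusion. Total paths: C(18, 9) = 48620. Through P₁: C(10, 6)·C(8, 3) = 11760. Through P₂: C(12, 7)·C(6, 2) = 11880. Since P₁ is strictly southwest of P₂, a monotone path through both must visit P₁ then P₂; paths through both = C(10, 6)·C(2, 1)·C(6, 2) = 6300. Avoid both = 48620 − 11760 − 11880 + 6300 = 31280.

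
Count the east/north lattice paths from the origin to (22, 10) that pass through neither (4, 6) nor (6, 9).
Number of paths = 62926705

Inclusion–exclusion. Total paths: C(32, 22) = 64512240. Through P₁: C(10, 4)·C(22, 18) = 1536150. Through P₂: C(15, 6)·C(17, 16) = 85085. Since P₁ is strictly southwest of P₂, a monotone path through both must visit P₁ then P₂; paths through both = C(10, 4)·C(5, 2)·C(17, 16) = 35700. Avoid both = 64512240 − 1536150 − 85085 + 35700 = 62926705.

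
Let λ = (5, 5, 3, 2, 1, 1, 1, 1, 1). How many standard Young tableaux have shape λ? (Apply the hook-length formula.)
# SYT of shape (5, 5, 3, 2, 1, 1, 1, 1, 1) = 68217600

Hook-length formula: f^λ = n! / Π hook(c), product over all cells c of the Young diagram. For λ = (5, 5, 3, 2, 1, 1, 1, 1, 1), n = 20 boxes. Hook lengths by row (left-to-right, top-to-bottom): [13, 7, 5, 3, 2]; [12, 6, 4, 2, 1]; [9, 3, 1]; [7, 1]; [5]; [4]; [3]; [2]; [1]. Product of hooks = 35663846400. So f^λ = 20! / 35663846400 = 2432902008176640000 / 35663846400 = 68217600.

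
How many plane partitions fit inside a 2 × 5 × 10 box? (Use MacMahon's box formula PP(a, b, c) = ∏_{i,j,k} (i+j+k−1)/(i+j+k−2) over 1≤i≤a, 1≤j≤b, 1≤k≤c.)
PP(2, 5, 10) = 2186184

Evaluate the triple product over i = 1..2, j = 1..5, k = 1..10. The factors are (2/1) · (3/2) · (4/3) · (5/4) · (6/5) · (7/6) · (8/7) · (9/8) · … (100 factors total). The numerators and denominators telescope so the product is an integer; carrying out the multiplication exactly gives PP(2, 5, 10) = 2186184.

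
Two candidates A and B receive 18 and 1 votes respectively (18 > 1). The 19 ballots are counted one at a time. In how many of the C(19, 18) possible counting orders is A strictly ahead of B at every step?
Strict-lead orderings = 17

Total orderings of the 19 votes with 18 for A: C(19, 18) = 19. By the Bertrand ballot formula (Cycle Lemma / reflection principle), the number of orderings in which A is strictly ahead of B throughout is (p − q)/(p + q) · C(p + q, p) = (18 − 1)/(18 + 1) · 19 = 17.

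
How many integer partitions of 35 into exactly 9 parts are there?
p(35, 9 parts) = 1549

Partitions of n into exactly k parts are in bijection with partitions of n − k into at most k parts (subtract 1 from each part). So p(35, exactly 9) = p(26, parts ≤ 9). Computing via the recurrence p(m, j) = p(m, j−1) + p(m−j, j) gives 1549.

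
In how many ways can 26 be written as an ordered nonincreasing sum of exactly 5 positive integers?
p(26, 5 parts) = 221

Partitions of n into exactly k parts are in bijection with partitions of n − k into at most k parts (subtract 1 from each part). So p(26, exactly 5) = p(21, parts ≤ 5). Computing via the recurrence p(m, j) = p(m, j−1) + p(m−j, j) gives 221.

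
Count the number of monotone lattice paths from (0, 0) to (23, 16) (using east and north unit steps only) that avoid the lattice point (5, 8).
Number of paths = 35700613065

Total paths from (0, 0) to (23, 16): C(39, 23) = 37711260990. Paths through (5, 8): (paths (0, 0) → (5, 8)) × (paths (5, 8) → (23, 16)) = C(13, 5) · C(26, 18) = 1287 · 1562275 = 2010647925. Avoidance count = 37711260990 − 2010647925 = 35700613065.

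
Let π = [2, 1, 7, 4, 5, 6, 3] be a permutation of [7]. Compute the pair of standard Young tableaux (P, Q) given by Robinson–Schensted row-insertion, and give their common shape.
P = [1, 3, 5, 6] / [2, 4] / [7];  Q = [1, 3, 5, 6] / [2, 4] / [7];  common shape = (4, 2, 1)

Row-insert the values π_1, π_2, … into P one at a time, bumping the leftmost entry strictly greater than the inserted value down to the next row. The recording tableau Q records, in position (i, j), the step at which that cell was added to P.
  Insert 2 (step 1): P = [2];  Q = [1]
  Insert 1 (step 2): P = [1] / [2];  Q = [1] / [2]
  Insert 7 (step 3): P = [1, 7] / [2];  Q = [1, 3] / [2]
  Insert 4 (step 4): P = [1, 4] / [2, 7];  Q = [1, 3] / [2, 4]
  Insert 5 (step 5): P = [1, 4, 5] / [2, 7];  Q = [1, 3, 5] / [2, 4]
  Insert 6 (step 6): P = [1, 4, 5, 6] / [2, 7];  Q = [1, 3, 5, 6] / [2, 4]
  Insert 3 (step 7): P = [1, 3, 5, 6] / [2, 4] / [7];  Q = [1, 3, 5, 6] / [2, 4] / [7]
Final shape: (4, 2, 1).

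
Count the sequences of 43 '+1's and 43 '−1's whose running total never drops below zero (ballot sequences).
C_43 = 150853479205085351660700

These ballot sequences are counted by the Catalan number C_n = (1/(n + 1)) · C(2n, n). For n = 43: C_43 = (1/44) · C(86, 43) = 6637553085023755473070800/44 = 150853479205085351660700.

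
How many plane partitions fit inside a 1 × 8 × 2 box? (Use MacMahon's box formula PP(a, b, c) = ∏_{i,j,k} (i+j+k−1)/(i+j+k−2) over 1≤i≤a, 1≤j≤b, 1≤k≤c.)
PP(1, 8, 2) = 45

Evaluate the triple product over i = 1..1, j = 1..8, k = 1..2. The factors are (2/1) · (3/2) · (3/2) · (4/3) · (4/3) · (5/4) · (5/4) · (6/5) · … (16 factors total). The numerators and denominators telescope so the product is an integer; carrying out the multiplication exactly gives PP(1, 8, 2) = 45.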